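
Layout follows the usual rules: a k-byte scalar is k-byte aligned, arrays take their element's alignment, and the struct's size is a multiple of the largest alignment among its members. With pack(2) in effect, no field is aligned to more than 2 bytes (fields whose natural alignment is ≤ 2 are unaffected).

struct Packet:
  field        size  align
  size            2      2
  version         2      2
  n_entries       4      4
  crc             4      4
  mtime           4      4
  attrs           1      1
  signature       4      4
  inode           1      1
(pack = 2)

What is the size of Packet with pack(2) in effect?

24

@0: size [2B, align 2] → 2
@2: version [2B, align 2] → 4
@4: n_entries [4B, align 2] → 8
@8: crc [4B, align 2] → 12
@12: mtime [4B, align 2] → 16
@16: attrs [1B, align 1] → 17
+1 pad (align 2)
@18: signature [4B, align 2] → 22
@22: inode [1B, align 1] → 23
+1 tail pad (align 2)
size 24, align 2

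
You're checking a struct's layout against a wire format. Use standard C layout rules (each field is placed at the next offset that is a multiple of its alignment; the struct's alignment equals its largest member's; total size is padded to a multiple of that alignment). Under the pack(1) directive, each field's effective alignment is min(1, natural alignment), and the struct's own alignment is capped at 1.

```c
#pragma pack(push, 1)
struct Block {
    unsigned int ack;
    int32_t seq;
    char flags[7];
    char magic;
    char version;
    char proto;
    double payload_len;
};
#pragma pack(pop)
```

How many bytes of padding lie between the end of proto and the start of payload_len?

0

@0: ack [4B, align 1] → 4
@4: seq [4B, align 1] → 8
@8: flags [7B, align 1] → 15
@15: magic [1B, align 1] → 16
@16: version [1B, align 1] → 17
@17: proto [1B, align 1] → 18
@18: payload_len [8B, align 1] → 26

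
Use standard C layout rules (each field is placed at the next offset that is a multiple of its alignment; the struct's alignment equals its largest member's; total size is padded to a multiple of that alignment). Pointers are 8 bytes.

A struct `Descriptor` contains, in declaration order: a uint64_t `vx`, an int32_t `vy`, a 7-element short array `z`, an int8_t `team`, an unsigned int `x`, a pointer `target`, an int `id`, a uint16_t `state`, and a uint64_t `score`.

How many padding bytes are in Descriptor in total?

3

0..8  vx  (8B, 8-aligned)
8..12  vy  (4B, 4-aligned)
12..26  z  (14B, 2-aligned)
26..27  team  (1B, 1-aligned)
27..28  -- padding (1B)
28..32  x  (4B, 4-aligned)
32..40  target  (8B, 8-aligned)
40..44  id  (4B, 4-aligned)
44..46  state  (2B, 2-aligned)
46..48  -- padding (2B)
48..56  score  (8B, 8-aligned)
sizeof = 56, alignof = 8
data bytes 53, size 56 → padding 3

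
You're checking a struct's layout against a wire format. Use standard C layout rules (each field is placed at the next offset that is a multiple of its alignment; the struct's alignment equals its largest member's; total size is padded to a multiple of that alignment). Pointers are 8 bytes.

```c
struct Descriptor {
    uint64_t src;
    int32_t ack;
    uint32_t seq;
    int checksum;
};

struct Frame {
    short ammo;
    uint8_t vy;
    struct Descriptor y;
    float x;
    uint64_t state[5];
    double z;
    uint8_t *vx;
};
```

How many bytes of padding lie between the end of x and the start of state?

4

Descriptor: 0..8  src  (8B, 8-aligned); 8..12  ack  (4B, 4-aligned); 12..16  seq  (4B, 4-aligned); 16..20  checksum  (4B, 4-aligned); 20..24  -- tail padding (4B); sizeof = 24, alignof = 8
0..2  ammo  (2B, 2-aligned)
2..3  vy  (1B, 1-aligned)
3..8  -- padding (5B)
8..32  y  (24B, 8-aligned)
32..36  x  (4B, 4-aligned)
36..40  -- padding (4B)
40..80  state  (40B, 8-aligned)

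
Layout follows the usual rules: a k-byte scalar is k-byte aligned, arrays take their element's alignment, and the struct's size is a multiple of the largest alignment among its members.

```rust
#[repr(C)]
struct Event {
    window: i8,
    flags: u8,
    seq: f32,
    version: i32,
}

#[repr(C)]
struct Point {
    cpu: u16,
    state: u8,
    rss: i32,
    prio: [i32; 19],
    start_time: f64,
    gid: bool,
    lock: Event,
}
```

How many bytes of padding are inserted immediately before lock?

Event: 0..1  window  (1B, 1-aligned); 1..2  flags  (1B, 1-aligned); 2..4  -- padding (2B); 4..8  seq  (4B, 4-aligned); 8..12  version  (4B, 4-aligned); sizeof = 12, alignof = 4
0..2  cpu  (2B, 2-aligned)
2..3  state  (1B, 1-aligned)
3..4  -- padding (1B)
4..8  rss  (4B, 4-aligned)
8..84  prio  (76B, 4-aligned)
84..88  -- padding (4B)
88..96  start_time  (8B, 8-aligned)
96..97  gid  (1B, 1-aligned)
97..100  -- padding (3B)
100..112  lock  (12B, 4-aligned)

3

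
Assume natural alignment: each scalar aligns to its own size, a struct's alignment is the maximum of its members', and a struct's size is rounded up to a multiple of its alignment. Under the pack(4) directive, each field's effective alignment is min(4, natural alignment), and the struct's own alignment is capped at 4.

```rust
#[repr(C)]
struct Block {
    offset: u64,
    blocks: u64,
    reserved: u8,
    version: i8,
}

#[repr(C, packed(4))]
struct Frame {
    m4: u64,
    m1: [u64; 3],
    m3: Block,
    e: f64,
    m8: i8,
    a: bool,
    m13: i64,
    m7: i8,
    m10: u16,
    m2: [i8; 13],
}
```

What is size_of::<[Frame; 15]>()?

Block: @0: offset [8B, align 8] → 8; @8: blocks [8B, align 8] → 16; @16: reserved [1B, align 1] → 17; @17: version [1B, align 1] → 18; +6 tail pad (align 8); size 24, align 8
@0: m4 [8B, align 4] → 8
@8: m1 [24B, align 4] → 32
@32: m3 [24B, align 4] → 56
@56: e [8B, align 4] → 64
@64: m8 [1B, align 1] → 65
@65: a [1B, align 1] → 66
+2 pad (align 4)
@68: m13 [8B, align 4] → 76
@76: m7 [1B, align 1] → 77
+1 pad (align 2)
@78: m10 [2B, align 2] → 80
@80: m2 [13B, align 1] → 93
+3 tail pad (align 4)
size 96, align 4
array of 15: 15 × 96 = 1440

1440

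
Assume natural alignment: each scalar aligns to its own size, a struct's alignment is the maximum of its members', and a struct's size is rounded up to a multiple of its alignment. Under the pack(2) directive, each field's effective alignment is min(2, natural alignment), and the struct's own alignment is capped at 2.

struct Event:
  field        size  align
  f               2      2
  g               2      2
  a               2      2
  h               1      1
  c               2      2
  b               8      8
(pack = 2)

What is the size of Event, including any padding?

@0: f [2B, align 2] → 2
@2: g [2B, align 2] → 4
@4: a [2B, align 2] → 6
@6: h [1B, align 1] → 7
+1 pad (align 2)
@8: c [2B, align 2] → 10
@10: b [8B, align 2] → 18
size 18, align 2

18 bytes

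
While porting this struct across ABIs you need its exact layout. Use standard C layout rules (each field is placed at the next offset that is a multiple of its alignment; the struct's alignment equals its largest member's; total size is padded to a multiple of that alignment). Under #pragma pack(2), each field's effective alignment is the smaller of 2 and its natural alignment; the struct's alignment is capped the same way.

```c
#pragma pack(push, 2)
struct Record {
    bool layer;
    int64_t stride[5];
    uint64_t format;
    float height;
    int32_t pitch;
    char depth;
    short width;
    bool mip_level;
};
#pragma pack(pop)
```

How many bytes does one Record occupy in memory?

layer at 0 (size 1, align 1) → ends 1
pad 1 to align 2 for stride
stride at 2 (size 40, align 2) → ends 42
format at 42 (size 8, align 2) → ends 50
height at 50 (size 4, align 2) → ends 54
pitch at 54 (size 4, align 2) → ends 58
depth at 58 (size 1, align 1) → ends 59
pad 1 to align 2 for width
width at 60 (size 2, align 2) → ends 62
mip_level at 62 (size 1, align 1) → ends 63
tail pad 1 to reach multiple of 2
total 64 bytes, alignment 2

64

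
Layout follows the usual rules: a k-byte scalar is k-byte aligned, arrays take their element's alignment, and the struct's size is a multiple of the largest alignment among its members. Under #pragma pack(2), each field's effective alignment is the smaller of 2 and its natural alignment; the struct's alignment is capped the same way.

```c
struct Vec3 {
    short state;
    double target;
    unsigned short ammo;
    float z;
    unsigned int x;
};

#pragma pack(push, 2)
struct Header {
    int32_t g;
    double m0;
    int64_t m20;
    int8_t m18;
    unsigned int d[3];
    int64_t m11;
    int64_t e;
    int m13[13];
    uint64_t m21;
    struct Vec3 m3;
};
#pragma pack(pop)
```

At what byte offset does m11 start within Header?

34

Vec3: @0: state [2B, align 2] → 2; +6 pad (align 8); @8: target [8B, align 8] → 16; @16: ammo [2B, align 2] → 18; +2 pad (align 4); @20: z [4B, align 4] → 24; @24: x [4B, align 4] → 28; +4 tail pad (align 8); size 32, align 8
@0: g [4B, align 2] → 4
@4: m0 [8B, align 2] → 12
@12: m20 [8B, align 2] → 20
@20: m18 [1B, align 1] → 21
+1 pad (align 2)
@22: d [12B, align 2] → 34
@34: m11 [8B, align 2] → 42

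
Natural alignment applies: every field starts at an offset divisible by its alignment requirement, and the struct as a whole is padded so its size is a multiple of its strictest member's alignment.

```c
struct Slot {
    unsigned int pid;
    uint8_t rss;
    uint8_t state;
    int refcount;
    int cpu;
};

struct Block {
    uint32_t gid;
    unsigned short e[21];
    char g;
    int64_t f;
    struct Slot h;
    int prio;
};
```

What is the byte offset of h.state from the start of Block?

61

Slot: @0: pid [4B, align 4] → 4; @4: rss [1B, align 1] → 5; @5: state [1B, align 1] → 6; +2 pad (align 4); @8: refcount [4B, align 4] → 12; @12: cpu [4B, align 4] → 16; size 16, align 4
@0: gid [4B, align 4] → 4
@4: e [42B, align 2] → 46
@46: g [1B, align 1] → 47
+1 pad (align 8)
@48: f [8B, align 8] → 56
@56: h [16B, align 4] → 72
within Slot: state at 5
56 + 5 = 61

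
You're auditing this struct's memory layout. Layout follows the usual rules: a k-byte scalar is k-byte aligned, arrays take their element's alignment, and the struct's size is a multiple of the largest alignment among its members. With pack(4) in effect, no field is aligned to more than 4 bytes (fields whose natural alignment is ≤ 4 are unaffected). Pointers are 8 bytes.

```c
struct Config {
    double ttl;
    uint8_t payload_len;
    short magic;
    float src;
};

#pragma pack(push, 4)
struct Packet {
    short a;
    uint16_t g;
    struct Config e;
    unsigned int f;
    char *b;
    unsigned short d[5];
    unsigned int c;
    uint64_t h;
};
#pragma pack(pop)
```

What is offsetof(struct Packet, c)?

44

Config: 0..8  ttl  (8B, 8-aligned); 8..9  payload_len  (1B, 1-aligned); 9..10  -- padding (1B); 10..12  magic  (2B, 2-aligned); 12..16  src  (4B, 4-aligned); sizeof = 16, alignof = 8
0..2  a  (2B, 2-aligned)
2..4  g  (2B, 2-aligned)
4..20  e  (16B, 4-aligned)
20..24  f  (4B, 4-aligned)
24..32  b  (8B, 4-aligned)
32..42  d  (10B, 2-aligned)
42..44  -- padding (2B)
44..48  c  (4B, 4-aligned)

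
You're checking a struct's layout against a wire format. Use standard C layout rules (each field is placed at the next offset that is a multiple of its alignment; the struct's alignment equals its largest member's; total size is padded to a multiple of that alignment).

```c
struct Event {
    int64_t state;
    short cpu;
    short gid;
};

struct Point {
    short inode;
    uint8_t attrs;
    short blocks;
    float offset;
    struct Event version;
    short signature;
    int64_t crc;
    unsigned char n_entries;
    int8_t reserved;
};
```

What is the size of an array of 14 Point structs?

Event: 0..8  state  (8B, 8-aligned); 8..10  cpu  (2B, 2-aligned); 10..12  gid  (2B, 2-aligned); 12..16  -- tail padding (4B); sizeof = 16, alignof = 8
0..2  inode  (2B, 2-aligned)
2..3  attrs  (1B, 1-aligned)
3..4  -- padding (1B)
4..6  blocks  (2B, 2-aligned)
6..8  -- padding (2B)
8..12  offset  (4B, 4-aligned)
12..16  -- padding (4B)
16..32  version  (16B, 8-aligned)
32..34  signature  (2B, 2-aligned)
34..40  -- padding (6B)
40..48  crc  (8B, 8-aligned)
48..49  n_entries  (1B, 1-aligned)
49..50  reserved  (1B, 1-aligned)
50..56  -- tail padding (6B)
sizeof = 56, alignof = 8
array of 14: 14 × 56 = 784

784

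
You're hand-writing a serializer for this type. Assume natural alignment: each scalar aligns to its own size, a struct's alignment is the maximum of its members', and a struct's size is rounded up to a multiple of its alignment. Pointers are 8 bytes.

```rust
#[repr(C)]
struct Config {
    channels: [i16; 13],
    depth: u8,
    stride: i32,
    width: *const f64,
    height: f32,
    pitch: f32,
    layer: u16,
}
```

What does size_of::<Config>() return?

56 bytes

channels at 0 (size 26, align 2) → ends 26
depth at 26 (size 1, align 1) → ends 27
pad 1 to align 4 for stride
stride at 28 (size 4, align 4) → ends 32
width at 32 (size 8, align 8) → ends 40
height at 40 (size 4, align 4) → ends 44
pitch at 44 (size 4, align 4) → ends 48
layer at 48 (size 2, align 2) → ends 50
tail pad 6 to reach multiple of 8
total 56 bytes, alignment 8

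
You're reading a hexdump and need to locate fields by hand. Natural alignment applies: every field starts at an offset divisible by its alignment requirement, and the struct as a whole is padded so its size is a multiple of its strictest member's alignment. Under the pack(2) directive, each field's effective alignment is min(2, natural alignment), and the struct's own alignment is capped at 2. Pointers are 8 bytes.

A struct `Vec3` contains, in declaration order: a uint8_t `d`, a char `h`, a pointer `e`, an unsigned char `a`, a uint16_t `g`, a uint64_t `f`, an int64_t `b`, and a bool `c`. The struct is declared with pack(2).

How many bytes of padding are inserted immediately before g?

0..1  d  (1B, 1-aligned)
1..2  h  (1B, 1-aligned)
2..10  e  (8B, 2-aligned)
10..11  a  (1B, 1-aligned)
11..12  -- padding (1B)
12..14  g  (2B, 2-aligned)

1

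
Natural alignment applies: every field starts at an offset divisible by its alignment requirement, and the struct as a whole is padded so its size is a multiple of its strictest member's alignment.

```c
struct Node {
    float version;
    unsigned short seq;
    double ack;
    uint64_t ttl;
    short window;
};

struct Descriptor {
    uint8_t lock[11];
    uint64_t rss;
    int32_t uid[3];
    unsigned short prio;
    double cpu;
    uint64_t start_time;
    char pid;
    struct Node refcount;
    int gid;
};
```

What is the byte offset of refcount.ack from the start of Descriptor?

Node: version at 0 (size 4, align 4) → ends 4; seq at 4 (size 2, align 2) → ends 6; pad 2 to align 8 for ack; ack at 8 (size 8, align 8) → ends 16; ttl at 16 (size 8, align 8) → ends 24; window at 24 (size 2, align 2) → ends 26; tail pad 6 to reach multiple of 8; total 32 bytes, alignment 8
lock at 0 (size 11, align 1) → ends 11
pad 5 to align 8 for rss
rss at 16 (size 8, align 8) → ends 24
uid at 24 (size 12, align 4) → ends 36
prio at 36 (size 2, align 2) → ends 38
pad 2 to align 8 for cpu
cpu at 40 (size 8, align 8) → ends 48
start_time at 48 (size 8, align 8) → ends 56
pid at 56 (size 1, align 1) → ends 57
pad 7 to align 8 for refcount
refcount at 64 (size 32, align 8) → ends 96
within Node: ack at 8
64 + 8 = 72

72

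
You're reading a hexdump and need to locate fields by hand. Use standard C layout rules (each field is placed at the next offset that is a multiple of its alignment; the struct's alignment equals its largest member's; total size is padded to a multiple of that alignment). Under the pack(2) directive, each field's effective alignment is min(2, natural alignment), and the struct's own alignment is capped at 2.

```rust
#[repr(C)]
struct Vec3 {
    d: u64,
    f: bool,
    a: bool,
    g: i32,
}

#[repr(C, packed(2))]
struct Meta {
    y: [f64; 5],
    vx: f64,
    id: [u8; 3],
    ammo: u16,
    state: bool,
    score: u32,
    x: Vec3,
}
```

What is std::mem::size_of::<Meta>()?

Vec3: 0..8  d  (8B, 8-aligned); 8..9  f  (1B, 1-aligned); 9..10  a  (1B, 1-aligned); 10..12  -- padding (2B); 12..16  g  (4B, 4-aligned); sizeof = 16, alignof = 8
0..40  y  (40B, 2-aligned)
40..48  vx  (8B, 2-aligned)
48..51  id  (3B, 1-aligned)
51..52  -- padding (1B)
52..54  ammo  (2B, 2-aligned)
54..55  state  (1B, 1-aligned)
55..56  -- padding (1B)
56..60  score  (4B, 2-aligned)
60..76  x  (16B, 2-aligned)
sizeof = 76, alignof = 2

76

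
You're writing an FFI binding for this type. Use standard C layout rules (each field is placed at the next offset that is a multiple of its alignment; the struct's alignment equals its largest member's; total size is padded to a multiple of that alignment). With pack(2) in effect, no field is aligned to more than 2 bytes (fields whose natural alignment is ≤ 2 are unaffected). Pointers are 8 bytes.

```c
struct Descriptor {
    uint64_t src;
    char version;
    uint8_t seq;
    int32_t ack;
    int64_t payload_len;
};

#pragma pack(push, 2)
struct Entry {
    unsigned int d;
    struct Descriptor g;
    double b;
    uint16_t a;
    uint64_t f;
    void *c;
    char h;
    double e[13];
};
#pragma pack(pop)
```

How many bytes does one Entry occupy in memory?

Descriptor: 0..8  src  (8B, 8-aligned); 8..9  version  (1B, 1-aligned); 9..10  seq  (1B, 1-aligned); 10..12  -- padding (2B); 12..16  ack  (4B, 4-aligned); 16..24  payload_len  (8B, 8-aligned); sizeof = 24, alignof = 8
0..4  d  (4B, 2-aligned)
4..28  g  (24B, 2-aligned)
28..36  b  (8B, 2-aligned)
36..38  a  (2B, 2-aligned)
38..46  f  (8B, 2-aligned)
46..54  c  (8B, 2-aligned)
54..55  h  (1B, 1-aligned)
55..56  -- padding (1B)
56..160  e  (104B, 2-aligned)
sizeof = 160, alignof = 2

160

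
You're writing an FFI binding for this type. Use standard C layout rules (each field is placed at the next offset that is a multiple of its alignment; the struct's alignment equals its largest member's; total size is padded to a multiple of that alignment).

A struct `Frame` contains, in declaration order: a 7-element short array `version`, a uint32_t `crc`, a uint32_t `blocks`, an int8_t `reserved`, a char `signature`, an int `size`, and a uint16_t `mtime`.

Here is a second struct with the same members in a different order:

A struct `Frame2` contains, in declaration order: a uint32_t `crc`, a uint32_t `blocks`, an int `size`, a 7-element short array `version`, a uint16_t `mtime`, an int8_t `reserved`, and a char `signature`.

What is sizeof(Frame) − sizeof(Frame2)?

4

@0: version [14B, align 2] → 14
+2 pad (align 4)
@16: crc [4B, align 4] → 20
@20: blocks [4B, align 4] → 24
@24: reserved [1B, align 1] → 25
@25: signature [1B, align 1] → 26
+2 pad (align 4)
@28: size [4B, align 4] → 32
@32: mtime [2B, align 2] → 34
+2 tail pad (align 4)
size 36, align 4
— Frame2 —
@0: crc [4B, align 4] → 4
@4: blocks [4B, align 4] → 8
@8: size [4B, align 4] → 12
@12: version [14B, align 2] → 26
@26: mtime [2B, align 2] → 28
@28: reserved [1B, align 1] → 29
@29: signature [1B, align 1] → 30
+2 tail pad (align 4)
size 32, align 4
36 − 32 = 4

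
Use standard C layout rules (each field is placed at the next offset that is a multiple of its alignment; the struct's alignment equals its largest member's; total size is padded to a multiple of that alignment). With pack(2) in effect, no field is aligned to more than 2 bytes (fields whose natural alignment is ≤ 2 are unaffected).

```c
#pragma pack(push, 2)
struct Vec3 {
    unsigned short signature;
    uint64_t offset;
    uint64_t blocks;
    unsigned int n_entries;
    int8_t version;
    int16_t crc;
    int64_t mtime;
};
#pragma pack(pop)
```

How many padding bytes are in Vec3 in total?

signature at 0 (size 2, align 2) → ends 2
offset at 2 (size 8, align 2) → ends 10
blocks at 10 (size 8, align 2) → ends 18
n_entries at 18 (size 4, align 2) → ends 22
version at 22 (size 1, align 1) → ends 23
pad 1 to align 2 for crc
crc at 24 (size 2, align 2) → ends 26
mtime at 26 (size 8, align 2) → ends 34
total 34 bytes, alignment 2
data bytes 33, size 34 → padding 1

1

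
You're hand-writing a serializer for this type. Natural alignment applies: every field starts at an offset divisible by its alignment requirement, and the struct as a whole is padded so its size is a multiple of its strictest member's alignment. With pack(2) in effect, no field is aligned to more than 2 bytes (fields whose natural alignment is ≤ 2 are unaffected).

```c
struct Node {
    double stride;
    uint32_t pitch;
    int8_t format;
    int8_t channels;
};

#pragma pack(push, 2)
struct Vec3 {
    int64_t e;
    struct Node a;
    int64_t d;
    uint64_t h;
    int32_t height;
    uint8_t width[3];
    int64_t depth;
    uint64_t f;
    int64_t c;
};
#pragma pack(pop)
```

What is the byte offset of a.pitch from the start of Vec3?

16

Node: 0..8  stride  (8B, 8-aligned); 8..12  pitch  (4B, 4-aligned); 12..13  format  (1B, 1-aligned); 13..14  channels  (1B, 1-aligned); 14..16  -- tail padding (2B); sizeof = 16, alignof = 8
0..8  e  (8B, 2-aligned)
8..24  a  (16B, 2-aligned)
within Node: pitch at 8
8 + 8 = 16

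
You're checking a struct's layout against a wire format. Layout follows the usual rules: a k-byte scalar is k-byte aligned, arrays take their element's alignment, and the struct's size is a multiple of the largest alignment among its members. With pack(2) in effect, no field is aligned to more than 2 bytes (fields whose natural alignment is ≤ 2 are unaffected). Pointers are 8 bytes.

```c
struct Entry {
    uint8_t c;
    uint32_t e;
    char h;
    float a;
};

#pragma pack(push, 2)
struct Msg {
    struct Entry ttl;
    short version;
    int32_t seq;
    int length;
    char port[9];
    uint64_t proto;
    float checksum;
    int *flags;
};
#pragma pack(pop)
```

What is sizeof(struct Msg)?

Entry: c at 0 (size 1, align 1) → ends 1; pad 3 to align 4 for e; e at 4 (size 4, align 4) → ends 8; h at 8 (size 1, align 1) → ends 9; pad 3 to align 4 for a; a at 12 (size 4, align 4) → ends 16; total 16 bytes, alignment 4
ttl at 0 (size 16, align 2) → ends 16
version at 16 (size 2, align 2) → ends 18
seq at 18 (size 4, align 2) → ends 22
length at 22 (size 4, align 2) → ends 26
port at 26 (size 9, align 1) → ends 35
pad 1 to align 2 for proto
proto at 36 (size 8, align 2) → ends 44
checksum at 44 (size 4, align 2) → ends 48
flags at 48 (size 8, align 2) → ends 56
total 56 bytes, alignment 2

56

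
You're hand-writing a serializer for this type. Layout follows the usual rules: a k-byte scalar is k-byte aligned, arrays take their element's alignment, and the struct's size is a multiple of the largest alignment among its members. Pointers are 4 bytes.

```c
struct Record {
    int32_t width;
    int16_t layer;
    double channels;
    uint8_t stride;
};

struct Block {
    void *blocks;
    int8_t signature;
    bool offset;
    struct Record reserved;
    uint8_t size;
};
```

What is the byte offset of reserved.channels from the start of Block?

16

Record: width at 0 (size 4, align 4) → ends 4; layer at 4 (size 2, align 2) → ends 6; pad 2 to align 8 for channels; channels at 8 (size 8, align 8) → ends 16; stride at 16 (size 1, align 1) → ends 17; tail pad 7 to reach multiple of 8; total 24 bytes, alignment 8
blocks at 0 (size 4, align 4) → ends 4
signature at 4 (size 1, align 1) → ends 5
offset at 5 (size 1, align 1) → ends 6
pad 2 to align 8 for reserved
reserved at 8 (size 24, align 8) → ends 32
within Record: channels at 8
8 + 8 = 16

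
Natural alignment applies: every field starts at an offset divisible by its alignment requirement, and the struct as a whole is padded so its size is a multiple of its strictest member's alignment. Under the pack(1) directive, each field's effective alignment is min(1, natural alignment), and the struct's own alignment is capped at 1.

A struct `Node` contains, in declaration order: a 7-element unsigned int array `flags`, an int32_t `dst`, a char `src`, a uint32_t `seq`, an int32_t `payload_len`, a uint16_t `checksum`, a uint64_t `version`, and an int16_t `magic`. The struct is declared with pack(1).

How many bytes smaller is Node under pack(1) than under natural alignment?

11

natural layout:
  flags at 0 (size 28, align 4) → ends 28
  dst at 28 (size 4, align 4) → ends 32
  src at 32 (size 1, align 1) → ends 33
  pad 3 to align 4 for seq
  seq at 36 (size 4, align 4) → ends 40
  payload_len at 40 (size 4, align 4) → ends 44
  checksum at 44 (size 2, align 2) → ends 46
  pad 2 to align 8 for version
  version at 48 (size 8, align 8) → ends 56
  magic at 56 (size 2, align 2) → ends 58
  tail pad 6 to reach multiple of 8
  total 64 bytes, alignment 8
packed(1) layout:
  flags at 0 (size 28, align 1) → ends 28
  dst at 28 (size 4, align 1) → ends 32
  src at 32 (size 1, align 1) → ends 33
  seq at 33 (size 4, align 1) → ends 37
  payload_len at 37 (size 4, align 1) → ends 41
  checksum at 41 (size 2, align 1) → ends 43
  version at 43 (size 8, align 1) → ends 51
  magic at 51 (size 2, align 1) → ends 53
  total 53 bytes, alignment 1
64 − 53 = 11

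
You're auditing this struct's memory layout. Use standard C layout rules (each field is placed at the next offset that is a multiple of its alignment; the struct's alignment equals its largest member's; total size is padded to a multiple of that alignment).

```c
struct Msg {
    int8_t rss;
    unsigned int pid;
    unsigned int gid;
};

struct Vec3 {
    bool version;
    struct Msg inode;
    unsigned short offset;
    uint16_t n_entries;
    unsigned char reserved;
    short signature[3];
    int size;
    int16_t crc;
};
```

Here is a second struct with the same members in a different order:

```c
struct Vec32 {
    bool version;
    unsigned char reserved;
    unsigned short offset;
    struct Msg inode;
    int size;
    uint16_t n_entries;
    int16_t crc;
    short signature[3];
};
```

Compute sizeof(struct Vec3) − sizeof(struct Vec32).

Msg: rss at 0 (size 1, align 1) → ends 1; pad 3 to align 4 for pid; pid at 4 (size 4, align 4) → ends 8; gid at 8 (size 4, align 4) → ends 12; total 12 bytes, alignment 4
version at 0 (size 1, align 1) → ends 1
pad 3 to align 4 for inode
inode at 4 (size 12, align 4) → ends 16
offset at 16 (size 2, align 2) → ends 18
n_entries at 18 (size 2, align 2) → ends 20
reserved at 20 (size 1, align 1) → ends 21
pad 1 to align 2 for signature
signature at 22 (size 6, align 2) → ends 28
size at 28 (size 4, align 4) → ends 32
crc at 32 (size 2, align 2) → ends 34
tail pad 2 to reach multiple of 4
total 36 bytes, alignment 4
— Vec32 —
version at 0 (size 1, align 1) → ends 1
reserved at 1 (size 1, align 1) → ends 2
offset at 2 (size 2, align 2) → ends 4
inode at 4 (size 12, align 4) → ends 16
size at 16 (size 4, align 4) → ends 20
n_entries at 20 (size 2, align 2) → ends 22
crc at 22 (size 2, align 2) → ends 24
signature at 24 (size 6, align 2) → ends 30
tail pad 2 to reach multiple of 4
total 32 bytes, alignment 4
36 − 32 = 4

4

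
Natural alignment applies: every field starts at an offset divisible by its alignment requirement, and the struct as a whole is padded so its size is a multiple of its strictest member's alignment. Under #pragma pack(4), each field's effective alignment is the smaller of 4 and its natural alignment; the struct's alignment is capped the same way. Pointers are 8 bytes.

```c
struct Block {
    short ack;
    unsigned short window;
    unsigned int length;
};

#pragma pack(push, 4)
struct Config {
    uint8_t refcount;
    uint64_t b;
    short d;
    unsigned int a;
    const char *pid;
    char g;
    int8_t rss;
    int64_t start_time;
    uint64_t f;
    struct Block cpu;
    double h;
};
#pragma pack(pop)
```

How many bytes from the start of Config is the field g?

28

Block: ack at 0 (size 2, align 2) → ends 2; window at 2 (size 2, align 2) → ends 4; length at 4 (size 4, align 4) → ends 8; total 8 bytes, alignment 4
refcount at 0 (size 1, align 1) → ends 1
pad 3 to align 4 for b
b at 4 (size 8, align 4) → ends 12
d at 12 (size 2, align 2) → ends 14
pad 2 to align 4 for a
a at 16 (size 4, align 4) → ends 20
pid at 20 (size 8, align 4) → ends 28
g at 28 (size 1, align 1) → ends 29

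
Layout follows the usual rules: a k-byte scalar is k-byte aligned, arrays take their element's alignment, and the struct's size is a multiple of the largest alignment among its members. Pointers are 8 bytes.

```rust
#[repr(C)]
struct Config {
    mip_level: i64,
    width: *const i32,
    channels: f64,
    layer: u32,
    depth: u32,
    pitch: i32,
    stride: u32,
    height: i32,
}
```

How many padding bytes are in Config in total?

@0: mip_level [8B, align 8] → 8
@8: width [8B, align 8] → 16
@16: channels [8B, align 8] → 24
@24: layer [4B, align 4] → 28
@28: depth [4B, align 4] → 32
@32: pitch [4B, align 4] → 36
@36: stride [4B, align 4] → 40
@40: height [4B, align 4] → 44
+4 tail pad (align 8)
size 48, align 8
data bytes 44, size 48 → padding 4

4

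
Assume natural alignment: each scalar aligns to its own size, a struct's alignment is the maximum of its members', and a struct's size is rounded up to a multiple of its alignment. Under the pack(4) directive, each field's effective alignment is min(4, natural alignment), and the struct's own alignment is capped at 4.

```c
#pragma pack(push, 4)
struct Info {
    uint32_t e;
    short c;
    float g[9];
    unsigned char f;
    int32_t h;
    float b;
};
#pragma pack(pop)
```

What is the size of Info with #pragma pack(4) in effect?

56

e at 0 (size 4, align 4) → ends 4
c at 4 (size 2, align 2) → ends 6
pad 2 to align 4 for g
g at 8 (size 36, align 4) → ends 44
f at 44 (size 1, align 1) → ends 45
pad 3 to align 4 for h
h at 48 (size 4, align 4) → ends 52
b at 52 (size 4, align 4) → ends 56
total 56 bytes, alignment 4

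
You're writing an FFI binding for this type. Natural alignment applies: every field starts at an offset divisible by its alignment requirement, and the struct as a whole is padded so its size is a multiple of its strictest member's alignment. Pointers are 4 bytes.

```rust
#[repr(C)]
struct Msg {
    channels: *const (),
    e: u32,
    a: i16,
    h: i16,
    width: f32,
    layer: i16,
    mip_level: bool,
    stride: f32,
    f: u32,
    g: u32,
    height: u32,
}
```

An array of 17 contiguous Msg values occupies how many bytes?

0..4  channels  (4B, 4-aligned)
4..8  e  (4B, 4-aligned)
8..10  a  (2B, 2-aligned)
10..12  h  (2B, 2-aligned)
12..16  width  (4B, 4-aligned)
16..18  layer  (2B, 2-aligned)
18..19  mip_level  (1B, 1-aligned)
19..20  -- padding (1B)
20..24  stride  (4B, 4-aligned)
24..28  f  (4B, 4-aligned)
28..32  g  (4B, 4-aligned)
32..36  height  (4B, 4-aligned)
sizeof = 36, alignof = 4
array of 17: 17 × 36 = 612

612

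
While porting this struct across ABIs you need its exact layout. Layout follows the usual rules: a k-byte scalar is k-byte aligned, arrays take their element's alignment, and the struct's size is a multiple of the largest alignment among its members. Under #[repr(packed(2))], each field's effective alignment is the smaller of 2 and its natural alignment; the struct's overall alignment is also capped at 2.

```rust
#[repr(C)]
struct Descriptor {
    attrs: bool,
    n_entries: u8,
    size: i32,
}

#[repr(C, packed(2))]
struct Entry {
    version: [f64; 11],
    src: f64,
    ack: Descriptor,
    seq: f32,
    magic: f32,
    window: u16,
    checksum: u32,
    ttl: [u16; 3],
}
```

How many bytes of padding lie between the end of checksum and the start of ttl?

0

Descriptor: @0: attrs [1B, align 1] → 1; @1: n_entries [1B, align 1] → 2; +2 pad (align 4); @4: size [4B, align 4] → 8; size 8, align 4
@0: version [88B, align 2] → 88
@88: src [8B, align 2] → 96
@96: ack [8B, align 2] → 104
@104: seq [4B, align 2] → 108
@108: magic [4B, align 2] → 112
@112: window [2B, align 2] → 114
@114: checksum [4B, align 2] → 118
@118: ttl [6B, align 2] → 124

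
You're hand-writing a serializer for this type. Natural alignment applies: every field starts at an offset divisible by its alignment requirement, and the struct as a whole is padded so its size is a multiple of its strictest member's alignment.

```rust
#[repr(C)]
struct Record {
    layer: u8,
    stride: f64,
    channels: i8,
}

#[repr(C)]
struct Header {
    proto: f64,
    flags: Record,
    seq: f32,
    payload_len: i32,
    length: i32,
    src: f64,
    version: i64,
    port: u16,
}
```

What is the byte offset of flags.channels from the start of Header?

24

Record: 0..1  layer  (1B, 1-aligned); 1..8  -- padding (7B); 8..16  stride  (8B, 8-aligned); 16..17  channels  (1B, 1-aligned); 17..24  -- tail padding (7B); sizeof = 24, alignof = 8
0..8  proto  (8B, 8-aligned)
8..32  flags  (24B, 8-aligned)
within Record: channels at 16
8 + 16 = 24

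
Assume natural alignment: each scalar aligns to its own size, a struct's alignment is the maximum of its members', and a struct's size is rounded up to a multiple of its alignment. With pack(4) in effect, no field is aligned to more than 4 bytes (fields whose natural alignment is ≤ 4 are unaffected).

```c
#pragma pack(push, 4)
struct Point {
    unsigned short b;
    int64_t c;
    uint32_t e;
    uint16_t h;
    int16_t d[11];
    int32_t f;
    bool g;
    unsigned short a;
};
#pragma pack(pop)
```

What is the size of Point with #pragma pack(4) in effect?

48

@0: b [2B, align 2] → 2
+2 pad (align 4)
@4: c [8B, align 4] → 12
@12: e [4B, align 4] → 16
@16: h [2B, align 2] → 18
@18: d [22B, align 2] → 40
@40: f [4B, align 4] → 44
@44: g [1B, align 1] → 45
+1 pad (align 2)
@46: a [2B, align 2] → 48
size 48, align 4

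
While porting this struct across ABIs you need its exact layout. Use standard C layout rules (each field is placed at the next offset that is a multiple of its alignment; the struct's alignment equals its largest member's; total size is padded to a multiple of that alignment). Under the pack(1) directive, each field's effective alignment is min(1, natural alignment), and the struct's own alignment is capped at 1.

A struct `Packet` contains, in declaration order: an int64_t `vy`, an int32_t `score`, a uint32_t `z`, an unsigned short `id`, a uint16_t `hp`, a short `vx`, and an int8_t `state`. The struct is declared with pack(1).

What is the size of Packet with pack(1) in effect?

vy at 0 (size 8, align 1) → ends 8
score at 8 (size 4, align 1) → ends 12
z at 12 (size 4, align 1) → ends 16
id at 16 (size 2, align 1) → ends 18
hp at 18 (size 2, align 1) → ends 20
vx at 20 (size 2, align 1) → ends 22
state at 22 (size 1, align 1) → ends 23
total 23 bytes, alignment 1

23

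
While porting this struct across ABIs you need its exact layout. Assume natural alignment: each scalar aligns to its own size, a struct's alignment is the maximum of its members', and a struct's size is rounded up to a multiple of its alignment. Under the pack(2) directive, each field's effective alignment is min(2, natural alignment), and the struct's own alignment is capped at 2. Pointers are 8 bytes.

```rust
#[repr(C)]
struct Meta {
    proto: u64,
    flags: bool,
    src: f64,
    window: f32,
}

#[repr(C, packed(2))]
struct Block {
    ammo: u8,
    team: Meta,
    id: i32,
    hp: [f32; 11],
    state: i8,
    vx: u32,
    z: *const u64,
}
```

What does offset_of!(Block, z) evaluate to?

88

Meta: 0..8  proto  (8B, 8-aligned); 8..9  flags  (1B, 1-aligned); 9..16  -- padding (7B); 16..24  src  (8B, 8-aligned); 24..28  window  (4B, 4-aligned); 28..32  -- tail padding (4B); sizeof = 32, alignof = 8
0..1  ammo  (1B, 1-aligned)
1..2  -- padding (1B)
2..34  team  (32B, 2-aligned)
34..38  id  (4B, 2-aligned)
38..82  hp  (44B, 2-aligned)
82..83  state  (1B, 1-aligned)
83..84  -- padding (1B)
84..88  vx  (4B, 2-aligned)
88..96  z  (8B, 2-aligned)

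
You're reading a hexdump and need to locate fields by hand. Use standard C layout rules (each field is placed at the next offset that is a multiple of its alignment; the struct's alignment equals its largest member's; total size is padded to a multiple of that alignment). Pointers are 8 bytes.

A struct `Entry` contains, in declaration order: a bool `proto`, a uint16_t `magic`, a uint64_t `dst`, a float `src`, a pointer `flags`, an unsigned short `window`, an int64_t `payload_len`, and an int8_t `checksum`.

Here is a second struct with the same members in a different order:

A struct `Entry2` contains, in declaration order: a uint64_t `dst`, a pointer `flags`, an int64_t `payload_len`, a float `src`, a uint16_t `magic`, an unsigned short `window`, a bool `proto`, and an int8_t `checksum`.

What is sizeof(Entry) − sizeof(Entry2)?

16

proto at 0 (size 1, align 1) → ends 1
pad 1 to align 2 for magic
magic at 2 (size 2, align 2) → ends 4
pad 4 to align 8 for dst
dst at 8 (size 8, align 8) → ends 16
src at 16 (size 4, align 4) → ends 20
pad 4 to align 8 for flags
flags at 24 (size 8, align 8) → ends 32
window at 32 (size 2, align 2) → ends 34
pad 6 to align 8 for payload_len
payload_len at 40 (size 8, align 8) → ends 48
checksum at 48 (size 1, align 1) → ends 49
tail pad 7 to reach multiple of 8
total 56 bytes, alignment 8
— Entry2 —
dst at 0 (size 8, align 8) → ends 8
flags at 8 (size 8, align 8) → ends 16
payload_len at 16 (size 8, align 8) → ends 24
src at 24 (size 4, align 4) → ends 28
magic at 28 (size 2, align 2) → ends 30
window at 30 (size 2, align 2) → ends 32
proto at 32 (size 1, align 1) → ends 33
checksum at 33 (size 1, align 1) → ends 34
tail pad 6 to reach multiple of 8
total 40 bytes, alignment 8
56 − 40 = 16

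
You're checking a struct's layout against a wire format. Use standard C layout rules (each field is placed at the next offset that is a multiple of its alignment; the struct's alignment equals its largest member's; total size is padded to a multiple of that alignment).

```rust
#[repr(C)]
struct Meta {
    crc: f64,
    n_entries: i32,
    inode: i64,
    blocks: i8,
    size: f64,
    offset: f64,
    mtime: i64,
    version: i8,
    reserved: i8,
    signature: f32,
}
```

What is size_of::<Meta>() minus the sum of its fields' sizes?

crc at 0 (size 8, align 8) → ends 8
n_entries at 8 (size 4, align 4) → ends 12
pad 4 to align 8 for inode
inode at 16 (size 8, align 8) → ends 24
blocks at 24 (size 1, align 1) → ends 25
pad 7 to align 8 for size
size at 32 (size 8, align 8) → ends 40
offset at 40 (size 8, align 8) → ends 48
mtime at 48 (size 8, align 8) → ends 56
version at 56 (size 1, align 1) → ends 57
reserved at 57 (size 1, align 1) → ends 58
pad 2 to align 4 for signature
signature at 60 (size 4, align 4) → ends 64
total 64 bytes, alignment 8
data bytes 51, size 64 → padding 13

13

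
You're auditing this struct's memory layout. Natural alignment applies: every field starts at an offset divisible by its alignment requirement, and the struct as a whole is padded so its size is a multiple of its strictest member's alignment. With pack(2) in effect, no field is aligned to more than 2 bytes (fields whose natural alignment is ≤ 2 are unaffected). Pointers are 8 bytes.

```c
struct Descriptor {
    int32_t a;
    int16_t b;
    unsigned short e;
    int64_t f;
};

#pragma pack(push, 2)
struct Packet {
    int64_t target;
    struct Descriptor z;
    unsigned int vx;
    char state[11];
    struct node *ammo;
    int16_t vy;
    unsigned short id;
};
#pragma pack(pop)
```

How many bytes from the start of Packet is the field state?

Descriptor: a at 0 (size 4, align 4) → ends 4; b at 4 (size 2, align 2) → ends 6; e at 6 (size 2, align 2) → ends 8; f at 8 (size 8, align 8) → ends 16; total 16 bytes, alignment 8
target at 0 (size 8, align 2) → ends 8
z at 8 (size 16, align 2) → ends 24
vx at 24 (size 4, align 2) → ends 28
state at 28 (size 11, align 1) → ends 39

28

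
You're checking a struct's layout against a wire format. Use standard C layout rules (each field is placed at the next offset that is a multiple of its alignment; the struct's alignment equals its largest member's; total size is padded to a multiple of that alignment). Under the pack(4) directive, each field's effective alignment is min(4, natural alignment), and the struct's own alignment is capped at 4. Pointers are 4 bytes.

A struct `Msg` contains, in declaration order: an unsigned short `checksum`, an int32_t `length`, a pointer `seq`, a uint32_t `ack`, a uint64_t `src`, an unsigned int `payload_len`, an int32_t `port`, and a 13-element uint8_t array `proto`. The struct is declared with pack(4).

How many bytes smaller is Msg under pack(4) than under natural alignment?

natural layout:
  0..2  checksum  (2B, 2-aligned)
  2..4  -- padding (2B)
  4..8  length  (4B, 4-aligned)
  8..12  seq  (4B, 4-aligned)
  12..16  ack  (4B, 4-aligned)
  16..24  src  (8B, 8-aligned)
  24..28  payload_len  (4B, 4-aligned)
  28..32  port  (4B, 4-aligned)
  32..45  proto  (13B, 1-aligned)
  45..48  -- tail padding (3B)
  sizeof = 48, alignof = 8
packed(4) layout:
  0..2  checksum  (2B, 2-aligned)
  2..4  -- padding (2B)
  4..8  length  (4B, 4-aligned)
  8..12  seq  (4B, 4-aligned)
  12..16  ack  (4B, 4-aligned)
  16..24  src  (8B, 4-aligned)
  24..28  payload_len  (4B, 4-aligned)
  28..32  port  (4B, 4-aligned)
  32..45  proto  (13B, 1-aligned)
  45..48  -- tail padding (3B)
  sizeof = 48, alignof = 4
48 − 48 = 0

0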